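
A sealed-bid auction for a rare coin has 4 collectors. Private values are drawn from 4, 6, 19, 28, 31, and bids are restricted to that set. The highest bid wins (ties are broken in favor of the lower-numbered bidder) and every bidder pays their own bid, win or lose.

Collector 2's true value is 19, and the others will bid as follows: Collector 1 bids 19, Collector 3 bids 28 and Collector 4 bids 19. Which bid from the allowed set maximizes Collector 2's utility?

Bid 4: loses but pays 4, utility -4.
Bid 6: loses but pays 6, utility -6.
Bid 19: loses but pays 19, utility -19.
Bid 28: wins, pays 28, utility 19 - 28 = -9.
Bid 31: wins, pays 31, utility 19 - 31 = -12.
The best choice is 4 with utility -4.

4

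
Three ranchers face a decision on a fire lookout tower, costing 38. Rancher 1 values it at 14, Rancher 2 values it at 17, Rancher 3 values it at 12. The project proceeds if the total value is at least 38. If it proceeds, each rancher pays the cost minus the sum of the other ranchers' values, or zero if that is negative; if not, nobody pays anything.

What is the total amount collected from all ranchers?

Total value 43 ≥ cost 38, so it is built.
Rancher 1: others sum to 29; max(0, 38 - 29) = 9.
Rancher 2: others sum to 26; max(0, 38 - 26) = 12.
Rancher 3: others sum to 31; max(0, 38 - 31) = 7.
Total collected = 9 + 12 + 7 = 28.

28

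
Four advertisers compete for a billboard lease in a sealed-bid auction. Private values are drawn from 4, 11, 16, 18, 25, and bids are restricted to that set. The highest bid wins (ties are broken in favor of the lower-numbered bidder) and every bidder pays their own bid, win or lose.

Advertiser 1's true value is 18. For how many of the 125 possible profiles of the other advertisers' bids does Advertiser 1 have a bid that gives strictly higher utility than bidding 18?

Others bid (4, 4, 4): truth gives 0; bid 4 gives 14 > 0. Violating.
Others bid (4, 4, 11): truth gives 0; bid 11 gives 7 > 0. Violating.
Others bid (4, 4, 16): truth gives 0; bid 16 gives 2 > 0. Violating.
Others bid (4, 4, 25): truth gives -18; bid 4 gives -4 > -18. Violating.
Others bid (4, 4, 18): truth gives 0; no alternative beats it.
Others bid (4, 11, 18): truth gives 0; no alternative beats it.
(Checking all 125 profiles: 88 have a profitable deviation, 37 do not.)

88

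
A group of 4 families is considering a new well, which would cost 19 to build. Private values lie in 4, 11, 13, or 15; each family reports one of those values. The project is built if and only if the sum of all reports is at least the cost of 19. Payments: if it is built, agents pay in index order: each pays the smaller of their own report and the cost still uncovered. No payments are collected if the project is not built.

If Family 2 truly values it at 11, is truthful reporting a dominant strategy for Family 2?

Consider the case where Family 1 reports 4, Family 3 reports 4 and Family 4 reports 11.
Truthful report 11: project built, pays 11, utility 11 - 11 = 0.
Report 4 instead: project built, pays 4, utility 11 - 4 = 7.
Since 7 > 0, reporting 4 is strictly better here, so truthful reporting is not dominant.

No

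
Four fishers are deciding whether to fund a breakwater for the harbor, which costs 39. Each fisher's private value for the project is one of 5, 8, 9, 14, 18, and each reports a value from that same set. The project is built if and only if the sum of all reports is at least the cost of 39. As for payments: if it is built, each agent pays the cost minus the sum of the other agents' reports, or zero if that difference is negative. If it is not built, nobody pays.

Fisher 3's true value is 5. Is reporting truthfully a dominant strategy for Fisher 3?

Yes

Check each profile of the others' reports and compare truth against every alternative report.
Others report (5, 8, 18): truth gives 0, best alternative gives -3.
Others report (5, 18, 8): truth gives 0, best alternative gives -3.
Others report (8, 5, 18): truth gives 0, best alternative gives -3.
Others report (8, 9, 14): truth gives 0, best alternative gives -3.
Others report (8, 14, 9): truth gives 0, best alternative gives -3.
Others report (8, 18, 5): truth gives 0, best alternative gives -3.
(Remaining 119 profiles checked similarly; truth is weakly best in each.)
In every case the truthful report is at least as good as any alternative, so it is a dominant strategy.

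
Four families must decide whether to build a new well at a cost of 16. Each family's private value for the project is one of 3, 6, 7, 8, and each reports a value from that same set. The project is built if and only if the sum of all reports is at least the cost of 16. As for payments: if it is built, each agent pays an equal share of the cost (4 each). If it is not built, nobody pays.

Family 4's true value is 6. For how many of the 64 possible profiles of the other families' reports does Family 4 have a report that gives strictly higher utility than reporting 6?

Others report (3, 3, 3): truth gives 0; report 7 gives 2 > 0. Violating.
Others report (3, 3, 6): truth gives 2; no alternative beats it.
Others report (3, 3, 7): truth gives 2; no alternative beats it.
(Checking all 64 profiles: 1 has a profitable deviation, 63 do not.)

1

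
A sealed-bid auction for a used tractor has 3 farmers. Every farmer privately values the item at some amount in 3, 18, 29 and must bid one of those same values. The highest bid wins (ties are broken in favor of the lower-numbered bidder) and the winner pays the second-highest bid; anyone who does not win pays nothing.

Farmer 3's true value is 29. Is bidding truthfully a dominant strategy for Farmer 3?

Yes

Check each profile of the others' bids and compare truth against every alternative bid.
Others bid (3, 18): truth gives 11, best alternative gives 0.
Others bid (18, 3): truth gives 11, best alternative gives 0.
Others bid (18, 18): truth gives 11, best alternative gives 0.
Others bid (3, 3): truth gives 26, best alternative gives 26.
Others bid (3, 29): truth gives 0, best alternative gives 0.
Others bid (18, 29): truth gives 0, best alternative gives 0.
(Remaining 3 profiles checked similarly; truth is weakly best in each.)
In every case the truthful bid is at least as good as any alternative, so it is a dominant strategy.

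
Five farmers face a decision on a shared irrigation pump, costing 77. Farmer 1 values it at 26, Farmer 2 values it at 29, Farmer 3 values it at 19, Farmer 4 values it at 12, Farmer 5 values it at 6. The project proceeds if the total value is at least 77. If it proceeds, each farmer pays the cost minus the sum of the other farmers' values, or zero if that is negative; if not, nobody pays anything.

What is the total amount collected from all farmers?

29

Total value 92 ≥ cost 77, so it is built.
Farmer 1: others sum to 66; max(0, 77 - 66) = 11.
Farmer 2: others sum to 63; max(0, 77 - 63) = 14.
Farmer 3: others sum to 73; max(0, 77 - 73) = 4.
Farmer 4: others sum to 80; max(0, 77 - 80) = 0.
Farmer 5: others sum to 86; max(0, 77 - 86) = 0.
Total collected = 11 + 14 + 4 + 0 + 0 = 29.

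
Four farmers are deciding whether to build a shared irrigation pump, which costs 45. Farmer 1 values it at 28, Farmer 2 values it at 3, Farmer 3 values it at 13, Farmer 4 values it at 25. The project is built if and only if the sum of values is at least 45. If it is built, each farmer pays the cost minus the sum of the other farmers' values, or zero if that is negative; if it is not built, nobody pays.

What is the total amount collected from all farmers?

5

Total value 69 ≥ cost 45, so it is built.
Farmer 1: others sum to 41; max(0, 45 - 41) = 4.
Farmer 2: others sum to 66; max(0, 45 - 66) = 0.
Farmer 3: others sum to 56; max(0, 45 - 56) = 0.
Farmer 4: others sum to 44; max(0, 45 - 44) = 1.
Total collected = 4 + 0 + 0 + 1 = 5.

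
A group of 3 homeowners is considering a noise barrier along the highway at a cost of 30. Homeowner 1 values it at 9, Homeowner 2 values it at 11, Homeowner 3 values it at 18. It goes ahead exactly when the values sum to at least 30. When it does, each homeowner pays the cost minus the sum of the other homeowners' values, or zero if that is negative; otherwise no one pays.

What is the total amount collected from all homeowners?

Total value 38 ≥ cost 30, so it is built.
Homeowner 1: others sum to 29; max(0, 30 - 29) = 1.
Homeowner 2: others sum to 27; max(0, 30 - 27) = 3.
Homeowner 3: others sum to 20; max(0, 30 - 20) = 10.
Total collected = 1 + 3 + 10 = 14.

14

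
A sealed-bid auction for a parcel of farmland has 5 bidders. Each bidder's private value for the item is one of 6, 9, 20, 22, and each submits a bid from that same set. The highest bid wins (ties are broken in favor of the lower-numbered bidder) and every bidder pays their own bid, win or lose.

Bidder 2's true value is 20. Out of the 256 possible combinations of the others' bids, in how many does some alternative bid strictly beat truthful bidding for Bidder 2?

210

Others bid (6, 6, 6, 6): truth gives 0; bid 9 gives 11 > 0. Violating.
Others bid (6, 6, 6, 9): truth gives 0; bid 9 gives 11 > 0. Violating.
Others bid (6, 6, 6, 22): truth gives -20; bid 22 gives -2 > -20. Violating.
Others bid (6, 6, 9, 6): truth gives 0; bid 9 gives 11 > 0. Violating.
Others bid (6, 6, 6, 20): truth gives 0; no alternative beats it.
Others bid (6, 6, 9, 20): truth gives 0; no alternative beats it.
(Checking all 256 profiles: 210 have a profitable deviation, 46 do not.)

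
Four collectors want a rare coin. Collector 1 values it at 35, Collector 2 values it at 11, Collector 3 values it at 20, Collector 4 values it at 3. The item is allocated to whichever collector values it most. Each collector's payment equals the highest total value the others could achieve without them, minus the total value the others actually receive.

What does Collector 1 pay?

20

Collector 1 has the highest value and receives the item.
Without Collector 1, the item would go to the next-highest value, 20, so the others could achieve 20.
With Collector 1 present and winning, the others receive nothing, so their total is 0.
Payment = 20 - 0 = 20.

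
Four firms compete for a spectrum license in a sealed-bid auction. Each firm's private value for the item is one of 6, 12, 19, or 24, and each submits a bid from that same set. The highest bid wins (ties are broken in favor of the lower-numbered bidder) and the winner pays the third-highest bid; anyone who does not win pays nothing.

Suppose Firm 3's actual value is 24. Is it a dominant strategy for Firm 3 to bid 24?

Check each profile of the others' bids and compare truth against every alternative bid.
Others bid (6, 6, 24): truth gives 18, best alternative gives 0.
Others bid (6, 19, 6): truth gives 18, best alternative gives 0.
Others bid (19, 6, 6): truth gives 18, best alternative gives 0.
Others bid (6, 12, 24): truth gives 12, best alternative gives 0.
Others bid (6, 19, 12): truth gives 12, best alternative gives 0.
Others bid (12, 6, 24): truth gives 12, best alternative gives 0.
(Remaining 58 profiles checked similarly; truth is weakly best in each.)
In every case the truthful bid is at least as good as any alternative, so it is a dominant strategy.

Yes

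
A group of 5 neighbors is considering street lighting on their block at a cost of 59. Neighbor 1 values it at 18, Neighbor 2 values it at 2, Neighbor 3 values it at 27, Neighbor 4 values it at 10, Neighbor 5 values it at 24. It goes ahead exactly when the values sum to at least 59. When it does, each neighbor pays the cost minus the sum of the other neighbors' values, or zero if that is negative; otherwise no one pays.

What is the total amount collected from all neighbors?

Total value 81 ≥ cost 59, so it is built.
Neighbor 1: others sum to 63; max(0, 59 - 63) = 0.
Neighbor 2: others sum to 79; max(0, 59 - 79) = 0.
Neighbor 3: others sum to 54; max(0, 59 - 54) = 5.
Neighbor 4: others sum to 71; max(0, 59 - 71) = 0.
Neighbor 5: others sum to 57; max(0, 59 - 57) = 2.
Total collected = 0 + 0 + 5 + 0 + 2 = 7.

7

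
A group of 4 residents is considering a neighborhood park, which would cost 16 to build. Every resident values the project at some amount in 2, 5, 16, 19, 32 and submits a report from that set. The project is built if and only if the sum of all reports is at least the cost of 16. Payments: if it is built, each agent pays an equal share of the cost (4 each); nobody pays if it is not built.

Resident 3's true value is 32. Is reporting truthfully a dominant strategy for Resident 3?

Check each profile of the others' reports and compare truth against every alternative report.
Others report (2, 2, 2): truth gives 28, best alternative gives 28.
Others report (2, 2, 5): truth gives 28, best alternative gives 28.
Others report (2, 2, 16): truth gives 28, best alternative gives 28.
Others report (2, 2, 19): truth gives 28, best alternative gives 28.
Others report (2, 2, 32): truth gives 28, best alternative gives 28.
Others report (2, 5, 2): truth gives 28, best alternative gives 28.
(Remaining 119 profiles checked similarly; truth is weakly best in each.)
In every case the truthful report is at least as good as any alternative, so it is a dominant strategy.

Yes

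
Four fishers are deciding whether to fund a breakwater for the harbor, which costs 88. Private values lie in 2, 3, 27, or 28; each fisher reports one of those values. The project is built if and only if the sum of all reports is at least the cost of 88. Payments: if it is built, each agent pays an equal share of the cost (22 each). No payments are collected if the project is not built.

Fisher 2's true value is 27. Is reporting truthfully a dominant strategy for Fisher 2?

Yes

Check each profile of the others' reports and compare truth against every alternative report.
Others report (27, 27, 27): truth gives 5, best alternative gives 5.
Others report (27, 27, 28): truth gives 5, best alternative gives 5.
Others report (27, 28, 27): truth gives 5, best alternative gives 5.
Others report (27, 28, 28): truth gives 5, best alternative gives 5.
Others report (28, 27, 27): truth gives 5, best alternative gives 5.
Others report (28, 27, 28): truth gives 5, best alternative gives 5.
(Remaining 58 profiles checked similarly; truth is weakly best in each.)
In every case the truthful report is at least as good as any alternative, so it is a dominant strategy.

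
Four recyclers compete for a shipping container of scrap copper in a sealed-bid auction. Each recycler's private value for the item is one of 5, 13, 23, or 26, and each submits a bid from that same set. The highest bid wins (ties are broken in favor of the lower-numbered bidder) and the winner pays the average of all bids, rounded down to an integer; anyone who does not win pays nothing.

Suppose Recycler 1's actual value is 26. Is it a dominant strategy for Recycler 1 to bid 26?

No

Consider the case where Recycler 2 bids 5, Recycler 3 bids 5 and Recycler 4 bids 5.
Truthful bid 26: wins, pays 10, utility 26 - 10 = 16.
Bid 5 instead: wins, pays 5, utility 26 - 5 = 21.
Since 21 > 16, bidding 5 is strictly better here, so truthful bidding is not dominant.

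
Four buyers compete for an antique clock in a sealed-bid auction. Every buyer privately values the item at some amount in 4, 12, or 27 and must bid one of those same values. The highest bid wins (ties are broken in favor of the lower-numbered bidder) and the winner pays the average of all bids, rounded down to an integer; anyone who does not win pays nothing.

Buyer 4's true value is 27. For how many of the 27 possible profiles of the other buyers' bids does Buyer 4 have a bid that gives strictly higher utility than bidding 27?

1

Others bid (4, 4, 4): truth gives 18; bid 12 gives 21 > 18. Violating.
Others bid (4, 4, 12): truth gives 16; no alternative beats it.
Others bid (4, 4, 27): truth gives 0; no alternative beats it.
(Checking all 27 profiles: 1 has a profitable deviation, 26 do not.)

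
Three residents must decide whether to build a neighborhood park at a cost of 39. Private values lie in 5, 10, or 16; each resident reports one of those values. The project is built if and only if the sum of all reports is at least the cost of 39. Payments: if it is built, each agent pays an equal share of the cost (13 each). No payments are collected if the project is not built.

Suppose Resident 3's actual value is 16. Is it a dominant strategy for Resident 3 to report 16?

Yes

Check each profile of the others' reports and compare truth against every alternative report.
Others report (10, 16): truth gives 3, best alternative gives 0.
Others report (16, 10): truth gives 3, best alternative gives 0.
Others report (16, 16): truth gives 3, best alternative gives 3.
Others report (5, 5): truth gives 0, best alternative gives 0.
Others report (5, 10): truth gives 0, best alternative gives 0.
Others report (5, 16): truth gives 0, best alternative gives 0.
(Remaining 3 profiles checked similarly; truth is weakly best in each.)
In every case the truthful report is at least as good as any alternative, so it is a dominant strategy.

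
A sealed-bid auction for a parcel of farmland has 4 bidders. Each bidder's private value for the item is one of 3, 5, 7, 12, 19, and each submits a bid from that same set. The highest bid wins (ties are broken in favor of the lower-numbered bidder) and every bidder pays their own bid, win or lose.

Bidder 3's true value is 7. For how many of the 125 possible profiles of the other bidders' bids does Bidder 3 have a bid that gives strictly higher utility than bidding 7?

Others bid (3, 3, 3): truth gives 0; bid 5 gives 2 > 0. Violating.
Others bid (3, 3, 5): truth gives 0; bid 5 gives 2 > 0. Violating.
Others bid (3, 3, 12): truth gives -7; bid 3 gives -3 > -7. Violating.
Others bid (3, 3, 19): truth gives -7; bid 3 gives -3 > -7. Violating.
Others bid (3, 3, 7): truth gives 0; no alternative beats it.
Others bid (3, 5, 3): truth gives 0; no alternative beats it.
(Checking all 125 profiles: 115 have a profitable deviation, 10 do not.)

115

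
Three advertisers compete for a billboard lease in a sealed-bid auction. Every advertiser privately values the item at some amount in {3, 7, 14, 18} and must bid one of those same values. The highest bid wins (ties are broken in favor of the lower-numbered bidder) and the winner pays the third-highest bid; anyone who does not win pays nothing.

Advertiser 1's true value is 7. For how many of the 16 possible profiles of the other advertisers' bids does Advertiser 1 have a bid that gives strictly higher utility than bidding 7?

4

Others bid (3, 14): truth gives 0; bid 14 gives 4 > 0. Violating.
Others bid (3, 18): truth gives 0; bid 18 gives 4 > 0. Violating.
Others bid (14, 3): truth gives 0; bid 14 gives 4 > 0. Violating.
Others bid (18, 3): truth gives 0; bid 18 gives 4 > 0. Violating.
Others bid (3, 3): truth gives 4; no alternative beats it.
Others bid (3, 7): truth gives 4; no alternative beats it.
(Checking all 16 profiles: 4 have a profitable deviation, 12 do not.)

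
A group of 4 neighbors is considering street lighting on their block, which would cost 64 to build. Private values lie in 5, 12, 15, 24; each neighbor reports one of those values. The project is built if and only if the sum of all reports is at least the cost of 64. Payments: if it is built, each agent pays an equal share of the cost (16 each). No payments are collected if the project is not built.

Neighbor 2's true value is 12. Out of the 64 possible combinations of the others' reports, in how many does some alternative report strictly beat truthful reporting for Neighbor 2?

Others report (5, 24, 24): truth gives -4; report 5 gives 0 > -4. Violating.
Others report (15, 15, 24): truth gives -4; report 5 gives 0 > -4. Violating.
Others report (15, 24, 15): truth gives -4; report 5 gives 0 > -4. Violating.
Others report (24, 5, 24): truth gives -4; report 5 gives 0 > -4. Violating.
Others report (5, 5, 5): truth gives 0; no alternative beats it.
Others report (5, 5, 12): truth gives 0; no alternative beats it.
(Checking all 64 profiles: 6 have a profitable deviation, 58 do not.)

6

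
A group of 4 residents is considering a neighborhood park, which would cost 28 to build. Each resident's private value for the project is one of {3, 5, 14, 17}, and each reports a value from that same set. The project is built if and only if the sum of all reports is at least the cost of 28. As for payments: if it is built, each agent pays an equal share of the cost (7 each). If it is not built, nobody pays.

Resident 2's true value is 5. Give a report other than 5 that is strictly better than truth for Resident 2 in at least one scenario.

3

Suppose Resident 1 reports 3, Resident 3 reports 3 and Resident 4 reports 17.
Report 5: project built, pays 7, utility 5 - 7 = -2.
Report 3: project not built, utility 0.
So reporting 3 beats truth here (0 > -2).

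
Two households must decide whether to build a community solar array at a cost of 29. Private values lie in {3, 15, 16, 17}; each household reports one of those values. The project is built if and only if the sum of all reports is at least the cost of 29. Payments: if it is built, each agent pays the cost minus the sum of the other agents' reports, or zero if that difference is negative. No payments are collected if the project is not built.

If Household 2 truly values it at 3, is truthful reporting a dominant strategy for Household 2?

Yes

Check each profile of the others' reports and compare truth against every alternative report.
Others report (15): truth gives 0, best alternative gives -11.
Others report (16): truth gives 0, best alternative gives -10.
Others report (17): truth gives 0, best alternative gives -9.
Others report (3): truth gives 0, best alternative gives 0.
In every case the truthful report is at least as good as any alternative, so it is a dominant strategy.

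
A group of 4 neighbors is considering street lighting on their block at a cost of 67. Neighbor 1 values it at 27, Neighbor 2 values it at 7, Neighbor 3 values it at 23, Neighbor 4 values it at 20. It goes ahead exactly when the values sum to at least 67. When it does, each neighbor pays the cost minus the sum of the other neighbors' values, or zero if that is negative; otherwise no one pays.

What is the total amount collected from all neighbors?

Total value 77 ≥ cost 67, so it is built.
Neighbor 1: others sum to 50; max(0, 67 - 50) = 17.
Neighbor 2: others sum to 70; max(0, 67 - 70) = 0.
Neighbor 3: others sum to 54; max(0, 67 - 54) = 13.
Neighbor 4: others sum to 57; max(0, 67 - 57) = 10.
Total collected = 17 + 0 + 13 + 10 = 40.

40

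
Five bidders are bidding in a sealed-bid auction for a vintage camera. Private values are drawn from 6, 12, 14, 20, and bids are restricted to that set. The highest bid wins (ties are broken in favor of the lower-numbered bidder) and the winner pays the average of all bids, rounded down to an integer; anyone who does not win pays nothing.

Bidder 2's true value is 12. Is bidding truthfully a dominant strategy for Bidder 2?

No

Consider the case where Bidder 1 bids 6, Bidder 3 bids 6, Bidder 4 bids 6 and Bidder 5 bids 14.
Truthful bid 12: loses, pays 0, utility 0.
Bid 14 instead: wins, pays 9, utility 12 - 9 = 3.
Since 3 > 0, bidding 14 is strictly better here, so truthful bidding is not dominant.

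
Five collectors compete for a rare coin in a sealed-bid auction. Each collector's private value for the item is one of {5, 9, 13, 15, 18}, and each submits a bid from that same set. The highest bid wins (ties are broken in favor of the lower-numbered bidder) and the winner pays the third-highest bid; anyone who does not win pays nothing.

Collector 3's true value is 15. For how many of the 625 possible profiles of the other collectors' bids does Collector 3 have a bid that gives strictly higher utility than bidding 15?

108

Others bid (5, 5, 5, 18): truth gives 0; bid 18 gives 10 > 0. Violating.
Others bid (5, 5, 9, 18): truth gives 0; bid 18 gives 6 > 0. Violating.
Others bid (5, 5, 13, 18): truth gives 0; bid 18 gives 2 > 0. Violating.
Others bid (5, 5, 18, 5): truth gives 0; bid 18 gives 10 > 0. Violating.
Others bid (5, 5, 5, 5): truth gives 10; no alternative beats it.
Others bid (5, 5, 5, 9): truth gives 10; no alternative beats it.
(Checking all 625 profiles: 108 have a profitable deviation, 517 do not.)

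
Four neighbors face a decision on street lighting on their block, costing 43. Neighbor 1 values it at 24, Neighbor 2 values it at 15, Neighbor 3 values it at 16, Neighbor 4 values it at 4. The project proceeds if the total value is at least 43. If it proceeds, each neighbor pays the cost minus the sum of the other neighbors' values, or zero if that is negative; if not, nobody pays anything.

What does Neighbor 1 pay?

8

Total value 59 ≥ cost 43, so the project is built.
The other neighbors' values sum to 35.
Cost minus that sum is 43 - 35 = 8.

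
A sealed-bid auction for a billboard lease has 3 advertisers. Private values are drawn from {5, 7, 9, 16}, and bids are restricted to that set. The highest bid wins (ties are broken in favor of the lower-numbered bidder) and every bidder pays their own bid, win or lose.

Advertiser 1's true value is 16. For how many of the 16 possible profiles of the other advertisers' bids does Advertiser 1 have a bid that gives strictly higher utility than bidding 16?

Others bid (5, 5): truth gives 0; bid 5 gives 11 > 0. Violating.
Others bid (5, 7): truth gives 0; bid 7 gives 9 > 0. Violating.
Others bid (5, 9): truth gives 0; bid 9 gives 7 > 0. Violating.
Others bid (7, 5): truth gives 0; bid 7 gives 9 > 0. Violating.
Others bid (5, 16): truth gives 0; no alternative beats it.
Others bid (7, 16): truth gives 0; no alternative beats it.
(Checking all 16 profiles: 9 have a profitable deviation, 7 do not.)

9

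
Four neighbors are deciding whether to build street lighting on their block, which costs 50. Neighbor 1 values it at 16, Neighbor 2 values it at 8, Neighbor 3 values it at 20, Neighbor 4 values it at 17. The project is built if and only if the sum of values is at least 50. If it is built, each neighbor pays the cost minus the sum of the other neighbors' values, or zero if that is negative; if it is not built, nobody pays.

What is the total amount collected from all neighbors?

Total value 61 ≥ cost 50, so it is built.
Neighbor 1: others sum to 45; max(0, 50 - 45) = 5.
Neighbor 2: others sum to 53; max(0, 50 - 53) = 0.
Neighbor 3: others sum to 41; max(0, 50 - 41) = 9.
Neighbor 4: others sum to 44; max(0, 50 - 44) = 6.
Total collected = 5 + 0 + 9 + 6 = 20.

20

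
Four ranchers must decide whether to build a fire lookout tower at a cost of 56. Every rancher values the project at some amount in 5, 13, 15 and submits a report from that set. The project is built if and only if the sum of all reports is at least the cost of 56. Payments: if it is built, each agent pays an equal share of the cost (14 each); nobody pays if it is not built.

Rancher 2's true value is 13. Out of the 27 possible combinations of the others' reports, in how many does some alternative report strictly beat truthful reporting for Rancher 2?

Others report (13, 15, 15): truth gives -1; report 5 gives 0 > -1. Violating.
Others report (15, 13, 15): truth gives -1; report 5 gives 0 > -1. Violating.
Others report (15, 15, 13): truth gives -1; report 5 gives 0 > -1. Violating.
Others report (15, 15, 15): truth gives -1; report 5 gives 0 > -1. Violating.
Others report (5, 5, 5): truth gives 0; no alternative beats it.
Others report (5, 5, 13): truth gives 0; no alternative beats it.
(Checking all 27 profiles: 4 have a profitable deviation, 23 do not.)

4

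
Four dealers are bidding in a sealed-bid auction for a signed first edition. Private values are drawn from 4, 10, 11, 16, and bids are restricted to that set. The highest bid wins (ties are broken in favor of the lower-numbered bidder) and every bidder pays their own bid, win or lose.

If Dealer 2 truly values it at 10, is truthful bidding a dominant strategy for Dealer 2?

Consider the case where Dealer 1 bids 4, Dealer 3 bids 4 and Dealer 4 bids 11.
Truthful bid 10: loses but pays 10, utility -10.
Bid 4 instead: loses but pays 4, utility -4.
Since -4 > -10, bidding 4 is strictly better here, so truthful bidding is not dominant.

No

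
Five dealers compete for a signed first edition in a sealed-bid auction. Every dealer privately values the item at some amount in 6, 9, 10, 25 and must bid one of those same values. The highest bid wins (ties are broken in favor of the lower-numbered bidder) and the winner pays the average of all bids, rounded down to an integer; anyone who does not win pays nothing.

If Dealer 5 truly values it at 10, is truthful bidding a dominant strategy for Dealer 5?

Yes

Check each profile of the others' bids and compare truth against every alternative bid.
Others bid (6, 6, 6, 9): truth gives 3, best alternative gives 0.
Others bid (6, 6, 9, 6): truth gives 3, best alternative gives 0.
Others bid (6, 9, 6, 6): truth gives 3, best alternative gives 0.
Others bid (9, 6, 6, 6): truth gives 3, best alternative gives 0.
Others bid (6, 6, 9, 9): truth gives 2, best alternative gives 0.
Others bid (6, 9, 6, 9): truth gives 2, best alternative gives 0.
(Remaining 250 profiles checked similarly; truth is weakly best in each.)
In every case the truthful bid is at least as good as any alternative, so it is a dominant strategy.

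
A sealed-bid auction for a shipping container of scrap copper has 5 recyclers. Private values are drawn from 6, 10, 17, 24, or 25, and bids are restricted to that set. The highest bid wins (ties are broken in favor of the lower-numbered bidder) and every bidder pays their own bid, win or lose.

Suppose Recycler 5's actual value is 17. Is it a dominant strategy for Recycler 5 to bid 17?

No

Consider the case where Recycler 1 bids 6, Recycler 2 bids 6, Recycler 3 bids 6 and Recycler 4 bids 6.
Truthful bid 17: wins, pays 17, utility 17 - 17 = 0.
Bid 10 instead: wins, pays 10, utility 17 - 10 = 7.
Since 7 > 0, bidding 10 is strictly better here, so truthful bidding is not dominant.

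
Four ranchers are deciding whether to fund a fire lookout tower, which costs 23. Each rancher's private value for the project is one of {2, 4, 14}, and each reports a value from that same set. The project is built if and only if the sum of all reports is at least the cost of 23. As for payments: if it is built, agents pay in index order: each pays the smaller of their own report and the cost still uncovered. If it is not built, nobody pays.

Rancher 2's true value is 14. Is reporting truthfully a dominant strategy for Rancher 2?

No

Consider the case where Rancher 1 reports 2, Rancher 3 reports 4 and Rancher 4 reports 14.
Truthful report 14: project built, pays 14, utility 14 - 14 = 0.
Report 4 instead: project built, pays 4, utility 14 - 4 = 10.
Since 10 > 0, reporting 4 is strictly better here, so truthful reporting is not dominant.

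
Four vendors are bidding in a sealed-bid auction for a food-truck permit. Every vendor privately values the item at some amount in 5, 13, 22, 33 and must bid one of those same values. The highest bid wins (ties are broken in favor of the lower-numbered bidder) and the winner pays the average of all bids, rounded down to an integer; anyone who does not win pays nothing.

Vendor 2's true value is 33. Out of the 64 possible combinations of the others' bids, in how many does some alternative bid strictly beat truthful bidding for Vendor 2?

18

Others bid (5, 5, 5): truth gives 21; bid 13 gives 26 > 21. Violating.
Others bid (5, 5, 13): truth gives 19; bid 13 gives 24 > 19. Violating.
Others bid (5, 5, 22): truth gives 17; bid 22 gives 20 > 17. Violating.
Others bid (5, 13, 5): truth gives 19; bid 13 gives 24 > 19. Violating.
Others bid (5, 5, 33): truth gives 14; no alternative beats it.
Others bid (5, 13, 33): truth gives 12; no alternative beats it.
(Checking all 64 profiles: 18 have a profitable deviation, 46 do not.)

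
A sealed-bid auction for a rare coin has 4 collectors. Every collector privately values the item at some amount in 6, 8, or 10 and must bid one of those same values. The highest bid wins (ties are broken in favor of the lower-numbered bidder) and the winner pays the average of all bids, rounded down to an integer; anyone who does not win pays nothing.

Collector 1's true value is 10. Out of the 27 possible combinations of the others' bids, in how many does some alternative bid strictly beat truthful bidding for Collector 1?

Others bid (6, 6, 6): truth gives 3; bid 6 gives 4 > 3. Violating.
Others bid (6, 8, 8): truth gives 2; bid 8 gives 3 > 2. Violating.
Others bid (8, 6, 8): truth gives 2; bid 8 gives 3 > 2. Violating.
Others bid (8, 8, 6): truth gives 2; bid 8 gives 3 > 2. Violating.
Others bid (6, 6, 8): truth gives 3; no alternative beats it.
Others bid (6, 6, 10): truth gives 2; no alternative beats it.
(Checking all 27 profiles: 4 have a profitable deviation, 23 do not.)

4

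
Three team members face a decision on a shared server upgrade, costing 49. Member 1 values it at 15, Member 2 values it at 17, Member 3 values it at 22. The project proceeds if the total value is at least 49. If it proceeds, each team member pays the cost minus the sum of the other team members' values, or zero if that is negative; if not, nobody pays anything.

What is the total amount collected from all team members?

Total value 54 ≥ cost 49, so it is built.
Member 1: others sum to 39; max(0, 49 - 39) = 10.
Member 2: others sum to 37; max(0, 49 - 37) = 12.
Member 3: others sum to 32; max(0, 49 - 32) = 17.
Total collected = 10 + 12 + 17 = 39.

39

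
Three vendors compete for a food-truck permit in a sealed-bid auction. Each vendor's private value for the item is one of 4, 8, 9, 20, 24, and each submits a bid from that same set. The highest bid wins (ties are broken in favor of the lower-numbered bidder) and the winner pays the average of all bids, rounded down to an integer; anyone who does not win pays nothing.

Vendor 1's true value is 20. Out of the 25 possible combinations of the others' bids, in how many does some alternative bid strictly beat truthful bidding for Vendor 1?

Others bid (4, 4): truth gives 11; bid 4 gives 16 > 11. Violating.
Others bid (4, 8): truth gives 10; bid 8 gives 14 > 10. Violating.
Others bid (4, 9): truth gives 9; bid 9 gives 13 > 9. Violating.
Others bid (4, 24): truth gives 0; bid 24 gives 3 > 0. Violating.
Others bid (4, 20): truth gives 6; no alternative beats it.
Others bid (8, 20): truth gives 4; no alternative beats it.
(Checking all 25 profiles: 15 have a profitable deviation, 10 do not.)

15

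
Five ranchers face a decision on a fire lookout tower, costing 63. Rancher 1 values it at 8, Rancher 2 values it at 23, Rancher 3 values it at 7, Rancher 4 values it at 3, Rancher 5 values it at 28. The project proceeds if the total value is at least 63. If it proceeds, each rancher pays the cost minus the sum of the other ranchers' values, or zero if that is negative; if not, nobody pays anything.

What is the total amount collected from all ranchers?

Total value 69 ≥ cost 63, so it is built.
Rancher 1: others sum to 61; max(0, 63 - 61) = 2.
Rancher 2: others sum to 46; max(0, 63 - 46) = 17.
Rancher 3: others sum to 62; max(0, 63 - 62) = 1.
Rancher 4: others sum to 66; max(0, 63 - 66) = 0.
Rancher 5: others sum to 41; max(0, 63 - 41) = 22.
Total collected = 2 + 17 + 1 + 0 + 22 = 42.

42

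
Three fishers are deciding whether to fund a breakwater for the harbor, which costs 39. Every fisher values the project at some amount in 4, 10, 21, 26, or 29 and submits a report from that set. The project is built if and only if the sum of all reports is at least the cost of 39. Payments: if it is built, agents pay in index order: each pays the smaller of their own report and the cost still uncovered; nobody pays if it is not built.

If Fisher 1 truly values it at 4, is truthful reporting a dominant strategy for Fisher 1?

Yes

Check each profile of the others' reports and compare truth against every alternative report.
Others report (4, 26): truth gives 0, best alternative gives -6.
Others report (4, 29): truth gives 0, best alternative gives -6.
Others report (10, 21): truth gives 0, best alternative gives -6.
Others report (10, 26): truth gives 0, best alternative gives -6.
Others report (10, 29): truth gives 0, best alternative gives -6.
Others report (21, 10): truth gives 0, best alternative gives -6.
(Remaining 19 profiles checked similarly; truth is weakly best in each.)
In every case the truthful report is at least as good as any alternative, so it is a dominant strategy.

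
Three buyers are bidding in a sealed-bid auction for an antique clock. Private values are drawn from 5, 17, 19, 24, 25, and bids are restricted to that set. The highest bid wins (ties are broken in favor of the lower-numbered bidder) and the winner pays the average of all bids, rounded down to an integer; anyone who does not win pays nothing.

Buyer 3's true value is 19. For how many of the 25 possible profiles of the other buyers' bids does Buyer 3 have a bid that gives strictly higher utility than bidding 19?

4

Others bid (5, 19): truth gives 0; bid 24 gives 3 > 0. Violating.
Others bid (5, 24): truth gives 0; bid 25 gives 1 > 0. Violating.
Others bid (19, 5): truth gives 0; bid 24 gives 3 > 0. Violating.
Others bid (24, 5): truth gives 0; bid 25 gives 1 > 0. Violating.
Others bid (5, 5): truth gives 10; no alternative beats it.
Others bid (5, 17): truth gives 6; no alternative beats it.
(Checking all 25 profiles: 4 have a profitable deviation, 21 do not.)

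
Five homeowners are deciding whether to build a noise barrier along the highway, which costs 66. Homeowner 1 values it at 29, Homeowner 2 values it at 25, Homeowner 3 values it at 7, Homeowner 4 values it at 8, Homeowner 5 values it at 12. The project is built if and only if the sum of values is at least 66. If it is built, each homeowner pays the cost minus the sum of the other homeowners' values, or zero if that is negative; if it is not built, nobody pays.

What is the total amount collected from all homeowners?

Total value 81 ≥ cost 66, so it is built.
Homeowner 1: others sum to 52; max(0, 66 - 52) = 14.
Homeowner 2: others sum to 56; max(0, 66 - 56) = 10.
Homeowner 3: others sum to 74; max(0, 66 - 74) = 0.
Homeowner 4: others sum to 73; max(0, 66 - 73) = 0.
Homeowner 5: others sum to 69; max(0, 66 - 69) = 0.
Total collected = 14 + 10 + 0 + 0 + 0 = 24.

24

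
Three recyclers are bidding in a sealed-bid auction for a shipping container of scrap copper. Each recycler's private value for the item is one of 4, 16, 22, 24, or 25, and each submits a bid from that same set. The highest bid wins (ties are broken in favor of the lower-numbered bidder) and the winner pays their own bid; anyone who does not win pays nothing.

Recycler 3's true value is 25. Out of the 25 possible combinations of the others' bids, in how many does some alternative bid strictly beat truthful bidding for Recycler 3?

9

Others bid (4, 4): truth gives 0; bid 16 gives 9 > 0. Violating.
Others bid (4, 16): truth gives 0; bid 22 gives 3 > 0. Violating.
Others bid (4, 22): truth gives 0; bid 24 gives 1 > 0. Violating.
Others bid (16, 4): truth gives 0; bid 22 gives 3 > 0. Violating.
Others bid (4, 24): truth gives 0; no alternative beats it.
Others bid (4, 25): truth gives 0; no alternative beats it.
(Checking all 25 profiles: 9 have a profitable deviation, 16 do not.)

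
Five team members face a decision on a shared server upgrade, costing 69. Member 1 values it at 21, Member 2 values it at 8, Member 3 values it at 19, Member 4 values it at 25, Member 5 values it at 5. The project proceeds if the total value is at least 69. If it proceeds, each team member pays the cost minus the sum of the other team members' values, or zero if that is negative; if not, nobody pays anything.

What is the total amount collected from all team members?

38

Total value 78 ≥ cost 69, so it is built.
Member 1: others sum to 57; max(0, 69 - 57) = 12.
Member 2: others sum to 70; max(0, 69 - 70) = 0.
Member 3: others sum to 59; max(0, 69 - 59) = 10.
Member 4: others sum to 53; max(0, 69 - 53) = 16.
Member 5: others sum to 73; max(0, 69 - 73) = 0.
Total collected = 12 + 0 + 10 + 16 + 0 = 38.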